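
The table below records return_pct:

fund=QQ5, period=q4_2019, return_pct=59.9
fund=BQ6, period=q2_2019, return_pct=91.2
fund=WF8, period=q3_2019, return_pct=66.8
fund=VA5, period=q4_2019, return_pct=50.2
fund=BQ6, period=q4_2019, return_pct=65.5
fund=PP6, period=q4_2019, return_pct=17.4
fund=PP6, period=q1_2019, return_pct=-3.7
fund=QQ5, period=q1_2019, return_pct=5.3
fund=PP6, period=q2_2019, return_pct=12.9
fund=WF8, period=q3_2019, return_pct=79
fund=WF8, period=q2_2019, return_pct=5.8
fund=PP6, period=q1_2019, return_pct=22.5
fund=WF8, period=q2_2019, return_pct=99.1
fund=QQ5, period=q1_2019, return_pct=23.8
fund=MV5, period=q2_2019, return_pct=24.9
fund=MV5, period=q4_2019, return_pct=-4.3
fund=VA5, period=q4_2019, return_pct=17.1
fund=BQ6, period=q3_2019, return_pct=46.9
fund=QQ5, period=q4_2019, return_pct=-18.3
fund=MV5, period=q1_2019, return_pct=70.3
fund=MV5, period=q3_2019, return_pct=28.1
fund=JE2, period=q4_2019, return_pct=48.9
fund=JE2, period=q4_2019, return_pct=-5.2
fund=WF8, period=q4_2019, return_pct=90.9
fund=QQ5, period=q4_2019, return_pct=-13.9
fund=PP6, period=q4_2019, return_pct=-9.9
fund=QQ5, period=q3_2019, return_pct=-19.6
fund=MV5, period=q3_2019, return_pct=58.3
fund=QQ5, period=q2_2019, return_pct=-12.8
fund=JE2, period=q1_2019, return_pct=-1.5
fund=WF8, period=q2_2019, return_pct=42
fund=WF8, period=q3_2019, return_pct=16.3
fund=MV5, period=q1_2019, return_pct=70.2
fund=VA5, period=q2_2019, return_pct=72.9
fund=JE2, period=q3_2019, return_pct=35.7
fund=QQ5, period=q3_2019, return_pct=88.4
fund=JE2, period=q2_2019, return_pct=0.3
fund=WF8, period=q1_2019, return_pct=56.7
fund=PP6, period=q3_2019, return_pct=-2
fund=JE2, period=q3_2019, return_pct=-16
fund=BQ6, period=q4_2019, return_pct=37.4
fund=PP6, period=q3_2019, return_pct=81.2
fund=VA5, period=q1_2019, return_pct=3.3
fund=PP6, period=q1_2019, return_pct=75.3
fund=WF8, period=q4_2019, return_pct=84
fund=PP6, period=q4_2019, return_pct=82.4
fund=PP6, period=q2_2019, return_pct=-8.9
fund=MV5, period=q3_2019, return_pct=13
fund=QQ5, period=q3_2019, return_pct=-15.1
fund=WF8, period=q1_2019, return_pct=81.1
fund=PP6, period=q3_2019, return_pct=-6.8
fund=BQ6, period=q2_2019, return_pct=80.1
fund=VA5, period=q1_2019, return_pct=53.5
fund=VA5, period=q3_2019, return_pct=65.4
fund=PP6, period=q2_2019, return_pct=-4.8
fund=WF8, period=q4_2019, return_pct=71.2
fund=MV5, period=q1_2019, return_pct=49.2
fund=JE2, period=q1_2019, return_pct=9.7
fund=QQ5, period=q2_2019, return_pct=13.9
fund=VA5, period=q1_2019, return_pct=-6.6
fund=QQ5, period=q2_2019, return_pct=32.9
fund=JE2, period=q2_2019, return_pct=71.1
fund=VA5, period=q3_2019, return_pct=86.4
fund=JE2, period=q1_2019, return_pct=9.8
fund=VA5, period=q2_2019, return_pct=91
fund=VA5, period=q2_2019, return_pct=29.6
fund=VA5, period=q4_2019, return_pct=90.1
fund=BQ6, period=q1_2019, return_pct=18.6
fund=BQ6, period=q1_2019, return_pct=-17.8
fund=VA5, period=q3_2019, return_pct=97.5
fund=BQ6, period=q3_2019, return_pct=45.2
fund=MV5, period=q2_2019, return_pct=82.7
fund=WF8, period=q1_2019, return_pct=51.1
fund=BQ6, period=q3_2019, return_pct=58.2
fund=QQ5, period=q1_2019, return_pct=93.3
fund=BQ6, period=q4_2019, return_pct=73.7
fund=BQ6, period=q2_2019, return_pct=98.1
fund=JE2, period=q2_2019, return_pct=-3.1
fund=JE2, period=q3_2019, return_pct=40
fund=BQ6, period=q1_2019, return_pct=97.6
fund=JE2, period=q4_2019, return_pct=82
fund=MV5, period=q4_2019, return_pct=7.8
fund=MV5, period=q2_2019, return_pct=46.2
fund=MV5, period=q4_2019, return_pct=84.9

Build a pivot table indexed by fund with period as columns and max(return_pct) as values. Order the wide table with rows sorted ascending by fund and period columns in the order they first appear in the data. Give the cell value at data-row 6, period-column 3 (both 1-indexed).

97.5

With rows sorted ascending by fund, row 6 is fund=VA5. period columns in first-appearance order: q4_2019, q2_2019, q3_2019, q1_2019; column 3 is q3_2019.
Long rows with fund=VA5, period=q3_2019: max(65.4, 86.4, 97.5) = 97.5.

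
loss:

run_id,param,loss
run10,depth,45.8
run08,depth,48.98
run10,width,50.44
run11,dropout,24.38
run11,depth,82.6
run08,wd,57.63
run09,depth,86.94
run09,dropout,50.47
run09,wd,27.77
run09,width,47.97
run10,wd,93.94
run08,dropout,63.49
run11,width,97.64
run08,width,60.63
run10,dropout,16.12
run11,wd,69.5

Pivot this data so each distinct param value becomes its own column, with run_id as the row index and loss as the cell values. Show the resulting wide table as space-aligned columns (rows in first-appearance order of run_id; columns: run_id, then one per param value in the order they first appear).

Columns: run_id plus the 4 distinct param values (depth, width, dropout, wd).
For example, row run10 column depth takes loss=45.8 from the long row (run10, depth).

run_id  depth  width  dropout  wd   
run10   45.8   50.44  16.12    93.94
run08   48.98  60.63  63.49    57.63
run11   82.6   97.64  24.38    69.5 
run09   86.94  47.97  50.47    27.77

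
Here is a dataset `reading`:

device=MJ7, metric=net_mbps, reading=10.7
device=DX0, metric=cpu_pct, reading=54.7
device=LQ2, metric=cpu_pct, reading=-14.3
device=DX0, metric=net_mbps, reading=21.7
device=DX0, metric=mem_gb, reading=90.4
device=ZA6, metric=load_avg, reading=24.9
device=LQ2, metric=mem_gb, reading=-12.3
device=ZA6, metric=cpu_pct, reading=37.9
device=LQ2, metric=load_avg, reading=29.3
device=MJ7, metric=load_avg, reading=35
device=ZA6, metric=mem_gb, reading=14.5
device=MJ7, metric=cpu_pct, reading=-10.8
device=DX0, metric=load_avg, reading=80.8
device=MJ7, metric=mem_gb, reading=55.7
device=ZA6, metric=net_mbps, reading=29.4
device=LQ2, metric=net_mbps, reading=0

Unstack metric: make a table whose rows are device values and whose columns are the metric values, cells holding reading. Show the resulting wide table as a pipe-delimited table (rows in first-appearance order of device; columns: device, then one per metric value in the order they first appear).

| device | net_mbps | cpu_pct | mem_gb | load_avg |
| MJ7 | 10.7 | -10.8 | 55.7 | 35 |
| DX0 | 21.7 | 54.7 | 90.4 | 80.8 |
| LQ2 | 0 | -14.3 | -12.3 | 29.3 |
| ZA6 | 29.4 | 37.9 | 14.5 | 24.9 |

Columns: device plus the 4 distinct metric values (net_mbps, cpu_pct, mem_gb, load_avg).
For example, row MJ7 column net_mbps takes reading=10.7 from the long row (MJ7, net_mbps).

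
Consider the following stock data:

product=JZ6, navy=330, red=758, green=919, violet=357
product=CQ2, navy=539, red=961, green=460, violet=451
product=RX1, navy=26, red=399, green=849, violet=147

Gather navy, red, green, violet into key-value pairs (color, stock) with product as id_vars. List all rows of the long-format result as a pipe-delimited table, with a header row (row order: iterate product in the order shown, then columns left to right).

| product | color | stock |
| JZ6 | navy | 330 |
| JZ6 | red | 758 |
| JZ6 | green | 919 |
| JZ6 | violet | 357 |
| CQ2 | navy | 539 |
| CQ2 | red | 961 |
| CQ2 | green | 460 |
| CQ2 | violet | 451 |
| RX1 | navy | 26 |
| RX1 | red | 399 |
| RX1 | green | 849 |
| RX1 | violet | 147 |

Each (product, column) pair becomes one row: 3 × 4 = 12 rows.
For example, (JZ6, navy) → stock=330.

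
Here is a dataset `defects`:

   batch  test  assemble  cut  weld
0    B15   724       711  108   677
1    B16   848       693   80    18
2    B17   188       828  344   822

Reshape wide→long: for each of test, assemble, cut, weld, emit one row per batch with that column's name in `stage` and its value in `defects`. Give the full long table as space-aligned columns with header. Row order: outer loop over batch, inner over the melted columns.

Each (batch, column) pair becomes one row: 3 × 4 = 12 rows.
For example, (B15, test) → defects=724.

batch  stage     defects
B15    test      724    
B15    assemble  711    
B15    cut       108    
B15    weld      677    
B16    test      848    
B16    assemble  693    
B16    cut       80     
B16    weld      18     
B17    test      188    
B17    assemble  828    
B17    cut       344    
B17    weld      822    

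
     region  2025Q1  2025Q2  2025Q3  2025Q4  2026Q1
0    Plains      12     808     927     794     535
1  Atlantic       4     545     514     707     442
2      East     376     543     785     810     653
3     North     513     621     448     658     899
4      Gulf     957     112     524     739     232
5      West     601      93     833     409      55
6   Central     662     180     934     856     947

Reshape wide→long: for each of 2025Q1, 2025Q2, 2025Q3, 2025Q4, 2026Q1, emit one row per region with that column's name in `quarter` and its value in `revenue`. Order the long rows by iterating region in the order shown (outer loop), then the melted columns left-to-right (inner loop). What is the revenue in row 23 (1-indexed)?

524

35 rows total (7 × 5). Row 23: index ⌊(23-1)/5⌋ = 4 into region → Gulf; (23-1) mod 5 = 2 into the melted columns → 2025Q3.
So row 23 is (Gulf, 2025Q3, 524); revenue = 524.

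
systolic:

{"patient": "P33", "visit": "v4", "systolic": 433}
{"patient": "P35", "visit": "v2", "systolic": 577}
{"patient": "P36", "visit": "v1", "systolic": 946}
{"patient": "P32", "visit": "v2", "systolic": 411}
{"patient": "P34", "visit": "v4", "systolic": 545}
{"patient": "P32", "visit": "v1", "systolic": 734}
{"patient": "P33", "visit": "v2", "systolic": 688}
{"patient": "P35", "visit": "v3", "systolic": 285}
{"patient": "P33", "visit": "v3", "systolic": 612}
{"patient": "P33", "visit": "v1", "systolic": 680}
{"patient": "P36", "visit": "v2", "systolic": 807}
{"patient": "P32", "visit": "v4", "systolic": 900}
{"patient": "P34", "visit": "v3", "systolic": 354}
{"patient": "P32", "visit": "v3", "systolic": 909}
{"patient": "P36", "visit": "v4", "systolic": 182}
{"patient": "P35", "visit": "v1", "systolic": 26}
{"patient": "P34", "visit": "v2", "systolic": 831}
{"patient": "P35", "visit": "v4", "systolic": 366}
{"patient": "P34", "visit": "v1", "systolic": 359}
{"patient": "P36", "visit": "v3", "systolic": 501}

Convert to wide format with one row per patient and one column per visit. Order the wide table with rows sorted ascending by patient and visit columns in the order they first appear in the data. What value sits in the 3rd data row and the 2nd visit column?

831

With rows sorted ascending by patient, row 3 is patient=P34. visit columns in first-appearance order: v4, v2, v1, v3; column 2 is v2.
Long rows with patient=P34, visit=v2: systolic = 831.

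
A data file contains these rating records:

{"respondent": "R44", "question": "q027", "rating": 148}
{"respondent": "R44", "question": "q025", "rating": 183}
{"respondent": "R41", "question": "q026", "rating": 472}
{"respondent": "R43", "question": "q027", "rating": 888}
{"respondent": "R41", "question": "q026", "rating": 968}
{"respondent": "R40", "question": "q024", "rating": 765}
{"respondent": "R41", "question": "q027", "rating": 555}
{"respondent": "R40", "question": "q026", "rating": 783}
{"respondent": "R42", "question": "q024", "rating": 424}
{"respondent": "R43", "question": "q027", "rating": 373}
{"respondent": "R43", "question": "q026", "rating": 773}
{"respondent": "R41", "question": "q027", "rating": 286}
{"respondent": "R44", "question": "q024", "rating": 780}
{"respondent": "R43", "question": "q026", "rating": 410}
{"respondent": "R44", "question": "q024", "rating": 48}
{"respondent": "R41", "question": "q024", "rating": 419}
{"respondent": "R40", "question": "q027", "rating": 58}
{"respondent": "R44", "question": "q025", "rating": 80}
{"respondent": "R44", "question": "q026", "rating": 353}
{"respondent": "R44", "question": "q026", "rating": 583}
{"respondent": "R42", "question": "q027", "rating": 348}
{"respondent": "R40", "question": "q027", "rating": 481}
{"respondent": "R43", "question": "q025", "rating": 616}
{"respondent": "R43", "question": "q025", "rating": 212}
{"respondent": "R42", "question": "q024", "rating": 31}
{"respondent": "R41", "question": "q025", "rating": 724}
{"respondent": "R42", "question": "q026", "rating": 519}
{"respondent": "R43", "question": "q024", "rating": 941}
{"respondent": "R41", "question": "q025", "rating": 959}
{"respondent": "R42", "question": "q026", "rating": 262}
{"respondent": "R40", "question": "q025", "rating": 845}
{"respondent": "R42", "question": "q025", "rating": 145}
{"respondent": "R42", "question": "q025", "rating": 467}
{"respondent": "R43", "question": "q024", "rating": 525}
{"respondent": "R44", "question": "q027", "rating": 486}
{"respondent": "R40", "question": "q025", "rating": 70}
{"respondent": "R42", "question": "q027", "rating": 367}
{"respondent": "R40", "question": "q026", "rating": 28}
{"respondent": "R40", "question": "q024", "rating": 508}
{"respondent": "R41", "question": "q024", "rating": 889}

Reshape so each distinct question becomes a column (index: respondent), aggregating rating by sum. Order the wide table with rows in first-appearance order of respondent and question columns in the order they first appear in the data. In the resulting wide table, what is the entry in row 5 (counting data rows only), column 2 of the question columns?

With rows in first-appearance order of respondent, row 5 is respondent=R42. question columns in first-appearance order: q027, q025, q026, q024; column 2 is q025.
Long rows with respondent=R42, question=q025: 145 + 467 = 612.

612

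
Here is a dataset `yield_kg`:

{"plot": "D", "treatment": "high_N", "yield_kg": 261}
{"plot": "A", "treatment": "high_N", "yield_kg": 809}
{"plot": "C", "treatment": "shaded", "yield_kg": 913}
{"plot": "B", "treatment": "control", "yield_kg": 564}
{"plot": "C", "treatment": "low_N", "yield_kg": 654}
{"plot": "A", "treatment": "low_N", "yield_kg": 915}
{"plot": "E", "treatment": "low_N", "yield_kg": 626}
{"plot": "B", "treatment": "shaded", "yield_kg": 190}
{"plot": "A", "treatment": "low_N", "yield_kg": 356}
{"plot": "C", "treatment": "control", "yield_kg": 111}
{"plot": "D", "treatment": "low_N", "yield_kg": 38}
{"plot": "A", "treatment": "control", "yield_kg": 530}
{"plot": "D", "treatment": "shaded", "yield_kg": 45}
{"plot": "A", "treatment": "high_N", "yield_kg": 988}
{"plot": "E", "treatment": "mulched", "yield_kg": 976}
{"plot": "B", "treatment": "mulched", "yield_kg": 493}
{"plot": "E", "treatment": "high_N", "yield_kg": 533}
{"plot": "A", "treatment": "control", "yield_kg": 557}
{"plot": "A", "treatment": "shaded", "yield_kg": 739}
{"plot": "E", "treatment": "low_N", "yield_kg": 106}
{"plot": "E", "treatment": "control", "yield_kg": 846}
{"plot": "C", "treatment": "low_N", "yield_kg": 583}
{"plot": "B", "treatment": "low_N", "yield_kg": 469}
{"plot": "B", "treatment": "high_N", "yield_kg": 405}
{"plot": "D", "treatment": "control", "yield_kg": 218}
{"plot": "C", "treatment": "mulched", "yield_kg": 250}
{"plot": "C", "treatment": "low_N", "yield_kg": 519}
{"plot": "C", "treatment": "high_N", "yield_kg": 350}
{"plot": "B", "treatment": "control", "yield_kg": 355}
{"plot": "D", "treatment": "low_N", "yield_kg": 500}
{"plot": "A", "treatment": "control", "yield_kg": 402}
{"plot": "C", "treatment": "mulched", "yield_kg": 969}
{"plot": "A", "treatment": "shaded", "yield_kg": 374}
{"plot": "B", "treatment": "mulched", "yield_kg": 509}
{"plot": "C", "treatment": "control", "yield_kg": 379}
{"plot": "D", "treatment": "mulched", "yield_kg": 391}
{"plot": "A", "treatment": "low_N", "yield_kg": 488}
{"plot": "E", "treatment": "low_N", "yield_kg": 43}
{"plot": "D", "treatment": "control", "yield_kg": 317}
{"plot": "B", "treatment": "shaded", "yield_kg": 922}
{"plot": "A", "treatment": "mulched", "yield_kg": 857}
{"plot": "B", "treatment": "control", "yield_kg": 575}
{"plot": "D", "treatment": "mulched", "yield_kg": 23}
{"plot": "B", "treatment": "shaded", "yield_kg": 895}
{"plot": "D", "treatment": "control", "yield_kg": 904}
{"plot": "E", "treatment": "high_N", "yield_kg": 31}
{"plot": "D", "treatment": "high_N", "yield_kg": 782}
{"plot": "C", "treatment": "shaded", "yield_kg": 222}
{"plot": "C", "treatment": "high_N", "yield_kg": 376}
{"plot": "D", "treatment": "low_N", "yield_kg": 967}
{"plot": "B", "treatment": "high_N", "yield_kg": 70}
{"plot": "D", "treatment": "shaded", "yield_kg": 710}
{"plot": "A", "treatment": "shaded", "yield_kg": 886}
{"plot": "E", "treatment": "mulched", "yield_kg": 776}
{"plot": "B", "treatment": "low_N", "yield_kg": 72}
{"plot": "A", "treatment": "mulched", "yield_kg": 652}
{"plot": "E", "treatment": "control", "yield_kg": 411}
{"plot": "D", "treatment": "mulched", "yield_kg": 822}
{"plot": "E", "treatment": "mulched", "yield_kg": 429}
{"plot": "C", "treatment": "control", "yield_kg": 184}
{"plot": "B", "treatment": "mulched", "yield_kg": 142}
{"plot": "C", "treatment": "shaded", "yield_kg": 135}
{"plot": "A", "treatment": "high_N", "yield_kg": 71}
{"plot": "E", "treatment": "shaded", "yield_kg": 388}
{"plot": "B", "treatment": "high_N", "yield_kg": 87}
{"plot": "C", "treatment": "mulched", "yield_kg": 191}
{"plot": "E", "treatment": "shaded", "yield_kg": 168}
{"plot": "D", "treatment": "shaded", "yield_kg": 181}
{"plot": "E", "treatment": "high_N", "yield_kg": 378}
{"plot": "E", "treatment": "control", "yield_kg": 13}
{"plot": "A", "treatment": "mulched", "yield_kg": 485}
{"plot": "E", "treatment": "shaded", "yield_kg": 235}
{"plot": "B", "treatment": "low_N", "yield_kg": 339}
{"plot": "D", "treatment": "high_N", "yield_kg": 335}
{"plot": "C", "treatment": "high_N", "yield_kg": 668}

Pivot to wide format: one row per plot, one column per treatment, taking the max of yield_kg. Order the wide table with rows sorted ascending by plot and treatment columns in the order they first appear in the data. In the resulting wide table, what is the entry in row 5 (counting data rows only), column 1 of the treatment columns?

With rows sorted ascending by plot, row 5 is plot=E. treatment columns in first-appearance order: high_N, shaded, control, low_N, mulched; column 1 is high_N.
Long rows with plot=E, treatment=high_N: max(533, 31, 378) = 533.

533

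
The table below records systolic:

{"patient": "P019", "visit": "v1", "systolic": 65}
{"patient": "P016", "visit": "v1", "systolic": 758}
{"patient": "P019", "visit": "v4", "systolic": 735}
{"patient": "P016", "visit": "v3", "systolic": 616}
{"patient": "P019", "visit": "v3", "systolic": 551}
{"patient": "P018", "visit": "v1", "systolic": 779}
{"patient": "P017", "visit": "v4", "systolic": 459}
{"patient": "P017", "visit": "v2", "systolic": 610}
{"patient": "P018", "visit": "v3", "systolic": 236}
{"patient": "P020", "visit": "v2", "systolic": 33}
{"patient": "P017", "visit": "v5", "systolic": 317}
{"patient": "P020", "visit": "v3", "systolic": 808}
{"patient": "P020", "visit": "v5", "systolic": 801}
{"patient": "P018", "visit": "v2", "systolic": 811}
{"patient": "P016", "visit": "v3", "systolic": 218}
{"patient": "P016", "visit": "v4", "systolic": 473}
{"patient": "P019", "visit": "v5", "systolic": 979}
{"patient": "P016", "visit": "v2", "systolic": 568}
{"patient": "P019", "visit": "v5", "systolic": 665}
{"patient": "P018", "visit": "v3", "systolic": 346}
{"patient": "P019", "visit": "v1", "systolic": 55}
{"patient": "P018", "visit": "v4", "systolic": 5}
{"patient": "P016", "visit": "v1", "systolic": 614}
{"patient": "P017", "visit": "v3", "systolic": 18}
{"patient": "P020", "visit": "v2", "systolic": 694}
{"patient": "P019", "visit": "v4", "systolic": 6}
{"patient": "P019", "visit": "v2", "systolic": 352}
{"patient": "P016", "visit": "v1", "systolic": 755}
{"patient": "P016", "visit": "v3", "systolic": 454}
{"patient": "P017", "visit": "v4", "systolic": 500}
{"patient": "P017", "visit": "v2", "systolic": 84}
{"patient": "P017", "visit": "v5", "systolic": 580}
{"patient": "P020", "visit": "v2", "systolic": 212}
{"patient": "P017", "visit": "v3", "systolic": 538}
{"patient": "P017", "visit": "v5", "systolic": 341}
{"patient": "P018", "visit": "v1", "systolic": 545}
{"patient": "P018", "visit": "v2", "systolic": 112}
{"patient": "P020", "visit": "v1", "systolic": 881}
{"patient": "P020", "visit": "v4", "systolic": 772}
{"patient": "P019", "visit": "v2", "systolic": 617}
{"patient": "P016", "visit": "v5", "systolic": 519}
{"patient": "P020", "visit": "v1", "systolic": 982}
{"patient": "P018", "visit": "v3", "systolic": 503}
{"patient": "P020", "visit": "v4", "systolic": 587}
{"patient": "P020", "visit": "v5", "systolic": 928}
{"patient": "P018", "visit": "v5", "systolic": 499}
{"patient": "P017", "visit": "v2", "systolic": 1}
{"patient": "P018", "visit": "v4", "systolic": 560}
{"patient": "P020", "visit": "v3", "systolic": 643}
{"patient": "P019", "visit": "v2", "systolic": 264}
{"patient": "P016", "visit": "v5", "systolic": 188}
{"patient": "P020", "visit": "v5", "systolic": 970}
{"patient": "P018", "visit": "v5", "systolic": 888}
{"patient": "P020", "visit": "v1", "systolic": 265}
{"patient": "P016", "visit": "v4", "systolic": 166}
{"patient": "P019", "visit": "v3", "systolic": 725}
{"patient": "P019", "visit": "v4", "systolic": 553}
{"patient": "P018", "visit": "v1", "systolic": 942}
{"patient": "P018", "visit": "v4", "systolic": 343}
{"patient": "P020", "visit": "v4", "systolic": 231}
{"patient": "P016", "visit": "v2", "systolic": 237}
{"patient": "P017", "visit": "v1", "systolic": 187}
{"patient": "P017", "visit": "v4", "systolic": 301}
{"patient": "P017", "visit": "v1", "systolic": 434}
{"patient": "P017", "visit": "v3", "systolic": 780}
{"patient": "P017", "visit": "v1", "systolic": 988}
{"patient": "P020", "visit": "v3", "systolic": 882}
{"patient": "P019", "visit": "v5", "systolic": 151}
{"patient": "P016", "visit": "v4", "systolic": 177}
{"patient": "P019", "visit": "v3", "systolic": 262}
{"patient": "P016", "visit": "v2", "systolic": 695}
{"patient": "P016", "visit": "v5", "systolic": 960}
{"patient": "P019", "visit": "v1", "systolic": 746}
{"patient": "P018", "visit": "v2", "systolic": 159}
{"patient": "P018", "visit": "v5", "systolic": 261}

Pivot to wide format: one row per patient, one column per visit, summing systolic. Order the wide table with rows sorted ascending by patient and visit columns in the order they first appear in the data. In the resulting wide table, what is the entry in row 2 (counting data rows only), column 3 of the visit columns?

1336

With rows sorted ascending by patient, row 2 is patient=P017. visit columns in first-appearance order: v1, v4, v3, v2, v5; column 3 is v3.
Long rows with patient=P017, visit=v3: 18 + 538 + 780 = 1336.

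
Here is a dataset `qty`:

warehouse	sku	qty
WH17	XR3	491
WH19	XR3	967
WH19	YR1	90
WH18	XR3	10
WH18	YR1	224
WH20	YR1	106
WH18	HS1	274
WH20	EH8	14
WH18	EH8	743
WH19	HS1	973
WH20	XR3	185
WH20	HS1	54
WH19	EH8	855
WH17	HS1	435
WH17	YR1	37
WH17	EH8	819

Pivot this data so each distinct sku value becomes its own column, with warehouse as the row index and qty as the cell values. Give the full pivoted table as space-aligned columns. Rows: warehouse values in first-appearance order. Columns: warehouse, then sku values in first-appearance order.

warehouse  XR3  YR1  HS1  EH8
WH17       491  37   435  819
WH19       967  90   973  855
WH18       10   224  274  743
WH20       185  106  54   14 

Columns: warehouse plus the 4 distinct sku values (XR3, YR1, HS1, EH8).
For example, row WH17 column XR3 takes qty=491 from the long row (WH17, XR3).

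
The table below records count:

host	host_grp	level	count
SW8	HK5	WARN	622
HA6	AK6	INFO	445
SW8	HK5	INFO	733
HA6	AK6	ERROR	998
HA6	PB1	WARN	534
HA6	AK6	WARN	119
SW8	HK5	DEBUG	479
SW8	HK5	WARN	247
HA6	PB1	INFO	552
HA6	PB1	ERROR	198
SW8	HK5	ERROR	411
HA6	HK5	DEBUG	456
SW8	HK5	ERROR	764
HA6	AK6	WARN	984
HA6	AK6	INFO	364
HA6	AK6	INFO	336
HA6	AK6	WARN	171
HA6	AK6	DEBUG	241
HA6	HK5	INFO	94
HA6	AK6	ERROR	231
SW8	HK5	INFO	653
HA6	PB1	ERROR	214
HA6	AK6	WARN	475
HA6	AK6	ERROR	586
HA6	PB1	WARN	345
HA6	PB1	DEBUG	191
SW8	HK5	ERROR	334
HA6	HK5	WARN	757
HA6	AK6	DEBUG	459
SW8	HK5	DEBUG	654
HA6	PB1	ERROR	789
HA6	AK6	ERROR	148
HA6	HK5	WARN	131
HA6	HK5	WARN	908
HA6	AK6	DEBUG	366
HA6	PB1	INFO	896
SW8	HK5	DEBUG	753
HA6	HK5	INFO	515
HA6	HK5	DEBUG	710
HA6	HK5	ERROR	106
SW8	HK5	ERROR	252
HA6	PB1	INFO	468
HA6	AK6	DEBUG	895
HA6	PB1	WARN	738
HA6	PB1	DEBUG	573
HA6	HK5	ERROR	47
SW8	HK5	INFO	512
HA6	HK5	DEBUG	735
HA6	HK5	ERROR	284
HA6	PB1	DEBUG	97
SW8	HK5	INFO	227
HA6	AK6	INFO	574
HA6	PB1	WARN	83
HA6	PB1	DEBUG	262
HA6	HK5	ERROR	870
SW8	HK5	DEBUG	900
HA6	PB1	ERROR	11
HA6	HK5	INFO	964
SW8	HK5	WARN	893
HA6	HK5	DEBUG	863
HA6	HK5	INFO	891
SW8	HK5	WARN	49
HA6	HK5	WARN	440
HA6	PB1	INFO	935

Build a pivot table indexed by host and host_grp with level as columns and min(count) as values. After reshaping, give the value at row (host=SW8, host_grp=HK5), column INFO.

227

Rows with host=SW8, host_grp=HK5 and level=INFO: count values are 733, 653, 512, 227.
min(733, 653, 512, 227) = 227.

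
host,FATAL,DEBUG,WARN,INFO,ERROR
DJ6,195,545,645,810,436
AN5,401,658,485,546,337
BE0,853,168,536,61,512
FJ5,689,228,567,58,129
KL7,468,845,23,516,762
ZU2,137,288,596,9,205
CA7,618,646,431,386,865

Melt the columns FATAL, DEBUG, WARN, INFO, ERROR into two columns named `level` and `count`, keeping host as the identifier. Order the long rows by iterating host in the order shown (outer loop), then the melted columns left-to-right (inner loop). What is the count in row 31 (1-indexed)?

618

35 rows total (7 × 5). Row 31: index ⌊(31-1)/5⌋ = 6 into host → CA7; (31-1) mod 5 = 0 into the melted columns → FATAL.
So row 31 is (CA7, FATAL, 618); count = 618.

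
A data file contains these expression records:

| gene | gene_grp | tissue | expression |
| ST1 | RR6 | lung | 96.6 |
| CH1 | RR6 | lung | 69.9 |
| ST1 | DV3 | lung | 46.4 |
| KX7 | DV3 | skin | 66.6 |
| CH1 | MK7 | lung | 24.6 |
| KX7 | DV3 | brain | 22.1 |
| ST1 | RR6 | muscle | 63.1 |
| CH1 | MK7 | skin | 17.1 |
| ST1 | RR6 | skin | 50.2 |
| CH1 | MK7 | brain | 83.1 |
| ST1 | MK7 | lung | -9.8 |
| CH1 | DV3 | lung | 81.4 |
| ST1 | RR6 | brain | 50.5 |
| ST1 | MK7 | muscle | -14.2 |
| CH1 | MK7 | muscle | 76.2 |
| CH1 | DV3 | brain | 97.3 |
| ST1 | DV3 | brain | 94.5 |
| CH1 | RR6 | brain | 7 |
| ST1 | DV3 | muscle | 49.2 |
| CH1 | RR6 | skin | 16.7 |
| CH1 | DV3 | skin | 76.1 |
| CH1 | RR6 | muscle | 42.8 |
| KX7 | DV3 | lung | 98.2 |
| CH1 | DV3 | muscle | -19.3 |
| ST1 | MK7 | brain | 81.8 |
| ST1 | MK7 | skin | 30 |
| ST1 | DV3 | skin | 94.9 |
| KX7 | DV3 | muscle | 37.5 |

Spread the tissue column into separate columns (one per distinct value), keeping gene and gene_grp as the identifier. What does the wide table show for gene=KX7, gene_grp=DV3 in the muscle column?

37.5

Wide layout: rows indexed by gene and gene_grp, columns are the 4 distinct tissue values (lung, skin, brain, muscle).
Cell (gene=KX7, gene_grp=DV3, tissue=muscle) draws from the long row where gene=KX7, gene_grp=DV3 and tissue=muscle, which has expression=37.5.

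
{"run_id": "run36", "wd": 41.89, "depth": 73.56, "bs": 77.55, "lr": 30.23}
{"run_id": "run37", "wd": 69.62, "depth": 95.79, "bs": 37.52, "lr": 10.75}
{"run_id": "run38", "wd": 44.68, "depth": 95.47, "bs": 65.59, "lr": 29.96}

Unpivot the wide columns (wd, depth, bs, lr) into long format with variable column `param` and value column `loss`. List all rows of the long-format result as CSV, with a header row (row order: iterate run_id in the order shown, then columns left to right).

run_id,param,loss
run36,wd,41.89
run36,depth,73.56
run36,bs,77.55
run36,lr,30.23
run37,wd,69.62
run37,depth,95.79
run37,bs,37.52
run37,lr,10.75
run38,wd,44.68
run38,depth,95.47
run38,bs,65.59
run38,lr,29.96

Each (run_id, column) pair becomes one row: 3 × 4 = 12 rows.
For example, (run36, wd) → loss=41.89.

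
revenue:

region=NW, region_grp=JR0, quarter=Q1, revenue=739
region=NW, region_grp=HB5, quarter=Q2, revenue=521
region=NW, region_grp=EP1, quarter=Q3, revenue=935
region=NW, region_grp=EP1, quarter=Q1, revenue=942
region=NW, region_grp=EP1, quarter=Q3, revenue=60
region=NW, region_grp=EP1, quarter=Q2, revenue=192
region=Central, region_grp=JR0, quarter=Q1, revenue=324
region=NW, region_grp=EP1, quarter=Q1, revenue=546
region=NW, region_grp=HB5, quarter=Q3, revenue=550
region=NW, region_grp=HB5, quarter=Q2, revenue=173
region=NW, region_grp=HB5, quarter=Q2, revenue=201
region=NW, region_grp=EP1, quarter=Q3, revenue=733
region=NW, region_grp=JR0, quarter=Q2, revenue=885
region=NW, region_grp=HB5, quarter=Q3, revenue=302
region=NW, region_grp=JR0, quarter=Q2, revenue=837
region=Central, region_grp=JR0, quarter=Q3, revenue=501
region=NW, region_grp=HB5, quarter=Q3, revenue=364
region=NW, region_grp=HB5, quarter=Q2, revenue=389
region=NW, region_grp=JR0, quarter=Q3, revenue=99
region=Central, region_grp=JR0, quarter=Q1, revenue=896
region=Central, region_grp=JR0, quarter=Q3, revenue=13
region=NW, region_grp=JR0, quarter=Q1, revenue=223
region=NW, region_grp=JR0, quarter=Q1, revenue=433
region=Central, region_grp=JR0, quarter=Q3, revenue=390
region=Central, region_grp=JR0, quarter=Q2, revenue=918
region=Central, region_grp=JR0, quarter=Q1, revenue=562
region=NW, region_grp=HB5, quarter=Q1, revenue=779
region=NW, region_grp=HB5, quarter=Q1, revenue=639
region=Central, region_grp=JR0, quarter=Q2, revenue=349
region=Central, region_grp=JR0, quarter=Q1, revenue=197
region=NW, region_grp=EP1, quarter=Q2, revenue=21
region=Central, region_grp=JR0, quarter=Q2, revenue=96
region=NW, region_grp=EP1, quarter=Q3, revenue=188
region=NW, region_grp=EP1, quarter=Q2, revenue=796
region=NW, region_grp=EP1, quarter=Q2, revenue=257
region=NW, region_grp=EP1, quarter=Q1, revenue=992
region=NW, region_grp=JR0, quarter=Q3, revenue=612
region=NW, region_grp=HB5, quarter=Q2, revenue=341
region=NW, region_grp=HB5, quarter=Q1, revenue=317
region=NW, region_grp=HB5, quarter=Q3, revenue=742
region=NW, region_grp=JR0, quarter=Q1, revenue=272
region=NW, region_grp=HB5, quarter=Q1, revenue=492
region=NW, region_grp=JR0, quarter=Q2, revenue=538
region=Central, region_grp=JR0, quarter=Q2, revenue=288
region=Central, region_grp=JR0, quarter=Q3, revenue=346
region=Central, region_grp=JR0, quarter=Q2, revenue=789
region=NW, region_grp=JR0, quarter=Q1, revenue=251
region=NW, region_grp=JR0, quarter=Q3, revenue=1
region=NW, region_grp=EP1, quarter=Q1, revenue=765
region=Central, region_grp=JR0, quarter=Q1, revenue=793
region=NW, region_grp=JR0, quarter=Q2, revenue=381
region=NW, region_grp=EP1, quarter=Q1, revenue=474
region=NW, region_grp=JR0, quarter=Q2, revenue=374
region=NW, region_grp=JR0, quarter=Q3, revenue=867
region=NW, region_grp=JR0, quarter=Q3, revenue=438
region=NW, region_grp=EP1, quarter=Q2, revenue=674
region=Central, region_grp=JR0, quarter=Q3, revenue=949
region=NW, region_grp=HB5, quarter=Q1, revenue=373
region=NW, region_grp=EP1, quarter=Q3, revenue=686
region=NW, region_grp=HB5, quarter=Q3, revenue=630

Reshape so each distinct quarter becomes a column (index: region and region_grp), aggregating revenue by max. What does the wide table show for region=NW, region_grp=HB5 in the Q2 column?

Rows with region=NW, region_grp=HB5 and quarter=Q2: revenue values are 521, 173, 201, 389, 341.
max(521, 173, 201, 389, 341) = 521.

521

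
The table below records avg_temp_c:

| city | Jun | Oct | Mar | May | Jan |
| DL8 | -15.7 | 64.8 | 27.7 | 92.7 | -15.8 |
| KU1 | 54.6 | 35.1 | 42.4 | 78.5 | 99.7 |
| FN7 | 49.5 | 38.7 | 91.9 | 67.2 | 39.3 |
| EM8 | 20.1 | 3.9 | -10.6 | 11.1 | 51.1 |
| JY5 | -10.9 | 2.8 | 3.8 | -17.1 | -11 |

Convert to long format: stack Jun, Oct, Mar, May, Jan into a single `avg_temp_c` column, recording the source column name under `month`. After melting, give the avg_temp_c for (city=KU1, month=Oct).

35.1

Unpivoting turns each (city, wide-column) pair into one long row.
The wide cell at row KU1, column Oct holds 35.1, so the long row (KU1, Oct) has avg_temp_c=35.1.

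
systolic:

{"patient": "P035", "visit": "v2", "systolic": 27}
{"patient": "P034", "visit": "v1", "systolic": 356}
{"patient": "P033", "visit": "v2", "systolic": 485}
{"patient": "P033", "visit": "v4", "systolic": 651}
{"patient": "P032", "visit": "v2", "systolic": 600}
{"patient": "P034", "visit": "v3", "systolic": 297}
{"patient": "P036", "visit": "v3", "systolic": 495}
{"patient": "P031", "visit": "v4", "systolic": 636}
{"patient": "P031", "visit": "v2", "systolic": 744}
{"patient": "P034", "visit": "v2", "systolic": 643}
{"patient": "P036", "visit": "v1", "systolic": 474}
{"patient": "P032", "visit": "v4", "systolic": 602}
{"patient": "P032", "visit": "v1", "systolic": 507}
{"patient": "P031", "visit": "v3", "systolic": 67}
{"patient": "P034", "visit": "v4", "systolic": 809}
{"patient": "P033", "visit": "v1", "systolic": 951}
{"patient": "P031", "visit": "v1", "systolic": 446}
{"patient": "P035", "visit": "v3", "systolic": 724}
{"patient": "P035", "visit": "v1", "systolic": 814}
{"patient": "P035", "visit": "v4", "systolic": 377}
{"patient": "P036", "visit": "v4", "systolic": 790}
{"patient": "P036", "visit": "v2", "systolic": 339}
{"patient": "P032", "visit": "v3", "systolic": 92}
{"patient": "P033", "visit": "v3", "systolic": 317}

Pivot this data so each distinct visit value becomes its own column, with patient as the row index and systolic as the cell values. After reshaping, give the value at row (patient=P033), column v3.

Wide layout: rows indexed by patient, columns are the 4 distinct visit values (v2, v1, v4, v3).
Cell (patient=P033, visit=v3) draws from the long row where patient=P033 and visit=v3, which has systolic=317.

317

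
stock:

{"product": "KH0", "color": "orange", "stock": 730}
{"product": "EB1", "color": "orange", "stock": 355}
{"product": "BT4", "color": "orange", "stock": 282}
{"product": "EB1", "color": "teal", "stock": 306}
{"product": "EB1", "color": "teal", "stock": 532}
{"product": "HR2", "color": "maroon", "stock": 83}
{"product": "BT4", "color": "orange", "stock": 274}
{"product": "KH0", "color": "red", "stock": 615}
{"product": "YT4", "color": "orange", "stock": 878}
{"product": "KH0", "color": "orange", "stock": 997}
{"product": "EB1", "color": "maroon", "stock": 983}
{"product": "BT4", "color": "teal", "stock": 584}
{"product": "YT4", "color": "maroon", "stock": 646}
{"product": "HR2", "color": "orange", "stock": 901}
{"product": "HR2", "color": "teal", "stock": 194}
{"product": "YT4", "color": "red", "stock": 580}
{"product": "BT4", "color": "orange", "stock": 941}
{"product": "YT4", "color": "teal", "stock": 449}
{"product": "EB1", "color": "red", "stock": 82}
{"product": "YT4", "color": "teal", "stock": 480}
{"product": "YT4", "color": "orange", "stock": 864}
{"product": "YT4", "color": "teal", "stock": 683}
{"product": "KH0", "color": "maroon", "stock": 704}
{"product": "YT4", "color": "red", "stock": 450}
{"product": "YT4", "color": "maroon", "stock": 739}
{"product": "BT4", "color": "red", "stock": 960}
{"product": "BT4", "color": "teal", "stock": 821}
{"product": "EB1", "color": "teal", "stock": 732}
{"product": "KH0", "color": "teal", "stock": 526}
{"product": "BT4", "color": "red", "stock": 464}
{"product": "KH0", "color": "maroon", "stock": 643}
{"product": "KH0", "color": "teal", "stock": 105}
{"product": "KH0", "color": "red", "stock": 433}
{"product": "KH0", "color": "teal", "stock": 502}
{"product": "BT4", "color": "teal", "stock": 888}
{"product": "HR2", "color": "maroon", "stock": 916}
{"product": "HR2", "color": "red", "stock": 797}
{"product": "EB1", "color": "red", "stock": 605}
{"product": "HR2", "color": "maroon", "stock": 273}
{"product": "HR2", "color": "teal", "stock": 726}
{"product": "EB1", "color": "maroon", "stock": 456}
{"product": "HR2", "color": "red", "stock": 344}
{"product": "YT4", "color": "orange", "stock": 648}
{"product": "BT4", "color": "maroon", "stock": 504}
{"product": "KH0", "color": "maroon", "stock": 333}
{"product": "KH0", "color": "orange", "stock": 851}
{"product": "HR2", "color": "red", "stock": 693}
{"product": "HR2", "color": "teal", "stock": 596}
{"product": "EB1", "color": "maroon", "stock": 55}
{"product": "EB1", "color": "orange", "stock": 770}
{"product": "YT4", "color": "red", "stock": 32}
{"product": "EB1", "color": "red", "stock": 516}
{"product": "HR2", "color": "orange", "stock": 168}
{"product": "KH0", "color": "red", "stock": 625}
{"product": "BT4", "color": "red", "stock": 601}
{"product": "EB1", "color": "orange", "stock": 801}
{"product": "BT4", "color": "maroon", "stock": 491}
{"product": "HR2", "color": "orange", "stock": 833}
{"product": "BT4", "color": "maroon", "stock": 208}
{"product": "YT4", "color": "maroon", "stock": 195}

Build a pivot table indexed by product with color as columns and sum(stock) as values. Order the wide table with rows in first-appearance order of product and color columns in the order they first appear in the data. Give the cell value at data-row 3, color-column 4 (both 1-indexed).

With rows in first-appearance order of product, row 3 is product=BT4. color columns in first-appearance order: orange, teal, maroon, red; column 4 is red.
Long rows with product=BT4, color=red: 960 + 464 + 601 = 2025.

2025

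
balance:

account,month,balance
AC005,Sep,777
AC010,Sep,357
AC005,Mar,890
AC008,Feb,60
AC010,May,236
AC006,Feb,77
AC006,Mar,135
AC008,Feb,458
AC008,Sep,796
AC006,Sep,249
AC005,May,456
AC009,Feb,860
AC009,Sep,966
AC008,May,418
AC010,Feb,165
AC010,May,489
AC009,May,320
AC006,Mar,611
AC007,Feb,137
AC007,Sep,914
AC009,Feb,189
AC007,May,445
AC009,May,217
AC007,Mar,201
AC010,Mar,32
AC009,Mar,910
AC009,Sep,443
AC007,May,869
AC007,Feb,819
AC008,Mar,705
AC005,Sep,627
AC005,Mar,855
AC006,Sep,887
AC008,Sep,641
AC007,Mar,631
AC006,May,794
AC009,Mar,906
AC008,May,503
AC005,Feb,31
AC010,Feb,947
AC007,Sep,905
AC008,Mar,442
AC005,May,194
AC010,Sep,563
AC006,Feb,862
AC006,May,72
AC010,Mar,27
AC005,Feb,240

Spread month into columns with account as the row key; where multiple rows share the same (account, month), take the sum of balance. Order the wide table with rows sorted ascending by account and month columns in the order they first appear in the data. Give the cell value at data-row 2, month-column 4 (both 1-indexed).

With rows sorted ascending by account, row 2 is account=AC006. month columns in first-appearance order: Sep, Mar, Feb, May; column 4 is May.
Long rows with account=AC006, month=May: 794 + 72 = 866.

866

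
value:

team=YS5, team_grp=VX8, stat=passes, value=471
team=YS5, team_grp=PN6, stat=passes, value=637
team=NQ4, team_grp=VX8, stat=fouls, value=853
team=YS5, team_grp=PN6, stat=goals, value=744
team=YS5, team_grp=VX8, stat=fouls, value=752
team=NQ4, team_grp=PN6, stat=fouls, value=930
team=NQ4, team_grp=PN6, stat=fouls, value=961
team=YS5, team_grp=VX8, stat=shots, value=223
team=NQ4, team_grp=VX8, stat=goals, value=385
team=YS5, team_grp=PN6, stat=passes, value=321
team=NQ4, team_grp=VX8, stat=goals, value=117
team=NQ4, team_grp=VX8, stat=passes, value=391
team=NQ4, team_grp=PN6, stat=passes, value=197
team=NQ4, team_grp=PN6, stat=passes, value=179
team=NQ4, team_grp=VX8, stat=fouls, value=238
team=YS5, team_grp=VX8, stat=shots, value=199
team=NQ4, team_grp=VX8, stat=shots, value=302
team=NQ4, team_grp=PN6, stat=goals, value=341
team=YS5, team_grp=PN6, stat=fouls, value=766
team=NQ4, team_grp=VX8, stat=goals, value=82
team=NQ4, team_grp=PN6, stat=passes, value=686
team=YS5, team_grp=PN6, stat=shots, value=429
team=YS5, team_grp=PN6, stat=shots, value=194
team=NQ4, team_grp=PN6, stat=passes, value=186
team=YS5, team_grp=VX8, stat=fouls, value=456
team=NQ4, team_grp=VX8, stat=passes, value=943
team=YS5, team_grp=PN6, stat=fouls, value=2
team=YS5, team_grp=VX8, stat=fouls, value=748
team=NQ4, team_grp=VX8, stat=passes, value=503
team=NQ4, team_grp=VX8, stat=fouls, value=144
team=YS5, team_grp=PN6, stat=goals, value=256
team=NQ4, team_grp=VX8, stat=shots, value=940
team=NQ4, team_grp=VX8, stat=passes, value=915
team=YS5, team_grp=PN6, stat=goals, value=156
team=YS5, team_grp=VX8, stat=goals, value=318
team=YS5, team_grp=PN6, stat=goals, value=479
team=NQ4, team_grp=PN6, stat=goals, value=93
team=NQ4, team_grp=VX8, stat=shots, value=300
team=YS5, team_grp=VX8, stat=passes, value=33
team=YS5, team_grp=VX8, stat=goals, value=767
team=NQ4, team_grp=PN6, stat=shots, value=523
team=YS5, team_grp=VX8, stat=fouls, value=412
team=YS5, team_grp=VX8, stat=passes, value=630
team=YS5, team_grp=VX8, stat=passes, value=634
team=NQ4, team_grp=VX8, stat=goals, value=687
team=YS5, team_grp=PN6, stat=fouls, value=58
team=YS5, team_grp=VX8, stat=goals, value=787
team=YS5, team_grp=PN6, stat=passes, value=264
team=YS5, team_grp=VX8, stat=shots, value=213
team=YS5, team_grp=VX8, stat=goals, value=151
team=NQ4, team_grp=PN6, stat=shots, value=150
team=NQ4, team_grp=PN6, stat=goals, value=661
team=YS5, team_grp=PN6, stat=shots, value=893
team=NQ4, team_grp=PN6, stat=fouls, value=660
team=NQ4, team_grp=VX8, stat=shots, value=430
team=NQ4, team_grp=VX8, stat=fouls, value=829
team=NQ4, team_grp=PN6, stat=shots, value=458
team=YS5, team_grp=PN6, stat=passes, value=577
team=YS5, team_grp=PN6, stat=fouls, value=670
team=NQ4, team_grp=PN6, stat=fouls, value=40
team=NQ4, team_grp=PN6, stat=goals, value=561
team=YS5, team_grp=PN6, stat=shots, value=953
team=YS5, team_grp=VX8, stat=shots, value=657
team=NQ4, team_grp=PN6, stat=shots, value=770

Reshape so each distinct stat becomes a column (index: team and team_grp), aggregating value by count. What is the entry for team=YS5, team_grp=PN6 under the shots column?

4

Rows with team=YS5, team_grp=PN6 and stat=shots: value values are 429, 194, 893, 953.
4 rows match — count = 4.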